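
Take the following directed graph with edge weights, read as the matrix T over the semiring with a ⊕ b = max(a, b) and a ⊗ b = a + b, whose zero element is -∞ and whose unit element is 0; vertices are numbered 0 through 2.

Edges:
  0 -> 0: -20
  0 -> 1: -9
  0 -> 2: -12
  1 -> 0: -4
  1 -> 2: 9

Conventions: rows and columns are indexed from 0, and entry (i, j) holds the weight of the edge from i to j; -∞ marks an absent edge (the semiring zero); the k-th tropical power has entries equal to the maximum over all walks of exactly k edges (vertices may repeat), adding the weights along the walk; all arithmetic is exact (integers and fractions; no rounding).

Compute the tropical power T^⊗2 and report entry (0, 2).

T^⊗2:
  [-13, -29, 0]
  [-24, -13, -16]
  [-∞, -∞, -∞]
Key observation: the optimum is the walk 0->1->2, with weight (-9) + 9 = 0.
Optimal value attained by: walk 0->1->2.
Answer: (T^⊗2)[0][2] = 0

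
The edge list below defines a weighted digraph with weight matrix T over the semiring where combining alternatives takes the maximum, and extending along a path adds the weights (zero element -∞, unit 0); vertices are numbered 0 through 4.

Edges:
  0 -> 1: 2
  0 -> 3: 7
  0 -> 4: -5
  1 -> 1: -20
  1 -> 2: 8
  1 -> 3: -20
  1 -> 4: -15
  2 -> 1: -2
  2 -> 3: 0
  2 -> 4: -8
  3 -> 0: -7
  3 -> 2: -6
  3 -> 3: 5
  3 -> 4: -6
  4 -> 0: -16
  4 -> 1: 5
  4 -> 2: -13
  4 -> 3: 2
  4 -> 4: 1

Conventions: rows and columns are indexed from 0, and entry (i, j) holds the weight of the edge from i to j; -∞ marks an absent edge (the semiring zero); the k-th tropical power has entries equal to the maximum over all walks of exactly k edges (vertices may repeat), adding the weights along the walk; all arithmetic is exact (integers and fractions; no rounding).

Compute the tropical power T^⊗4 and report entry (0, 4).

T^⊗2:
  [0, 0, 10, 12, 1]
  [-27, 6, -12, 8, 0]
  [-7, -3, 6, 5, -6]
  [-2, -1, -1, 10, -1]
  [-5, 6, 13, 7, 2]
T^⊗3:
  [5, 8, 8, 17, 6]
  [1, 5, 14, 13, 2]
  [-2, 4, 5, 10, -1]
  [3, 4, 7, 15, 4]
  [0, 11, 14, 13, 5]
T^⊗4:
  [10, 11, 16, 22, 11]
  [6, 12, 13, 18, 7]
  [3, 4, 12, 15, 4]
  [8, 9, 12, 20, 9]
  [6, 12, 19, 18, 7]
Key observation: the optimum is the walk 0->3->3->3->4, with weight 7 + 5 + 5 + (-6) = 11.
Optimal value attained by: walk 0->3->3->3->4.
Answer: (T^⊗4)[0][4] = 11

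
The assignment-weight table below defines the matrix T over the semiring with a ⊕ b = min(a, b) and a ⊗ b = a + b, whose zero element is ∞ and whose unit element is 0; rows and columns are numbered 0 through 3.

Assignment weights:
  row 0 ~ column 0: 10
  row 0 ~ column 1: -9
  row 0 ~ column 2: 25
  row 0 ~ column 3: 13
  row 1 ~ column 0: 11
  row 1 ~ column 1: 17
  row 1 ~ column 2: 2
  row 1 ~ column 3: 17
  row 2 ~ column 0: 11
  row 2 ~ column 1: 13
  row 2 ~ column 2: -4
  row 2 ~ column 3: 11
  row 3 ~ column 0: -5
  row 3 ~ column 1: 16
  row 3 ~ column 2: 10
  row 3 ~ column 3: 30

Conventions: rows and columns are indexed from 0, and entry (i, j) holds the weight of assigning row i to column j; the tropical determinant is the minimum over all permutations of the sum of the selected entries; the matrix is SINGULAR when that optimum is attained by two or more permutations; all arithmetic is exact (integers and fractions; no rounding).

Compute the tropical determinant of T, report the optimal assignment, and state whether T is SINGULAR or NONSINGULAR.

σ = (0, 1, 2, 3): 10 + 17 + (-4) + 30 = 53
σ = (0, 1, 3, 2): 10 + 17 + 11 + 10 = 48
σ = (0, 2, 1, 3): 10 + 2 + 13 + 30 = 55
σ = (0, 2, 3, 1): 10 + 2 + 11 + 16 = 39
σ = (0, 3, 1, 2): 10 + 17 + 13 + 10 = 50
σ = (0, 3, 2, 1): 10 + 17 + (-4) + 16 = 39
σ = (1, 0, 2, 3): (-9) + 11 + (-4) + 30 = 28
σ = (1, 0, 3, 2): (-9) + 11 + 11 + 10 = 23
σ = (1, 2, 0, 3): (-9) + 2 + 11 + 30 = 34
σ = (1, 2, 3, 0): (-9) + 2 + 11 + (-5) = -1
σ = (1, 3, 0, 2): (-9) + 17 + 11 + 10 = 29
σ = (1, 3, 2, 0): (-9) + 17 + (-4) + (-5) = -1
σ = (2, 0, 1, 3): 25 + 11 + 13 + 30 = 79
σ = (2, 0, 3, 1): 25 + 11 + 11 + 16 = 63
σ = (2, 1, 0, 3): 25 + 17 + 11 + 30 = 83
σ = (2, 1, 3, 0): 25 + 17 + 11 + (-5) = 48
σ = (2, 3, 0, 1): 25 + 17 + 11 + 16 = 69
σ = (2, 3, 1, 0): 25 + 17 + 13 + (-5) = 50
σ = (3, 0, 1, 2): 13 + 11 + 13 + 10 = 47
σ = (3, 0, 2, 1): 13 + 11 + (-4) + 16 = 36
σ = (3, 1, 0, 2): 13 + 17 + 11 + 10 = 51
σ = (3, 1, 2, 0): 13 + 17 + (-4) + (-5) = 21
σ = (3, 2, 0, 1): 13 + 2 + 11 + 16 = 42
σ = (3, 2, 1, 0): 13 + 2 + 13 + (-5) = 23
Optimal value attained by: σ = (1, 2, 3, 0).
Answer: det⊕(T) = -1; verdict: SINGULAR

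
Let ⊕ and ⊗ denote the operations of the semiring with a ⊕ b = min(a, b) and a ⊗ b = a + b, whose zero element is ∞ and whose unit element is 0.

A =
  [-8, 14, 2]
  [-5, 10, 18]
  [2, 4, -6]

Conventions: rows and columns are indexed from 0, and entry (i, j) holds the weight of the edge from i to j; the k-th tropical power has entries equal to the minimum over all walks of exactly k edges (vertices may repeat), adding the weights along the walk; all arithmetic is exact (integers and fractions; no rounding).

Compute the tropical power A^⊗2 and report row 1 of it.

A^⊗2:
  [-16, 6, -6]
  [-13, 9, -3]
  [-6, -2, -12]
Answer: row 1 of A^⊗2 = [-13, 9, -3]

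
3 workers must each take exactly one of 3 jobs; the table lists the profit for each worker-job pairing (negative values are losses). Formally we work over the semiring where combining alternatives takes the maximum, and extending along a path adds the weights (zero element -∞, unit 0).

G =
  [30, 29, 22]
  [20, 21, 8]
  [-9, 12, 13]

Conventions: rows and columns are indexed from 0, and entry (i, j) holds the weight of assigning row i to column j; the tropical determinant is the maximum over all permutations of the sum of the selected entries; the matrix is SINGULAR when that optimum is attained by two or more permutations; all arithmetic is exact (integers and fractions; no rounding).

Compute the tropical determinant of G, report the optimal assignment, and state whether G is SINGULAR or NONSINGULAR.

σ = (0, 1, 2): 30 + 21 + 13 = 64
σ = (0, 2, 1): 30 + 8 + 12 = 50
σ = (1, 0, 2): 29 + 20 + 13 = 62
σ = (1, 2, 0): 29 + 8 + (-9) = 28
σ = (2, 0, 1): 22 + 20 + 12 = 54
σ = (2, 1, 0): 22 + 21 + (-9) = 34
Optimal value attained by: σ = (0, 1, 2).
Answer: det⊕(G) = 64; verdict: NONSINGULAR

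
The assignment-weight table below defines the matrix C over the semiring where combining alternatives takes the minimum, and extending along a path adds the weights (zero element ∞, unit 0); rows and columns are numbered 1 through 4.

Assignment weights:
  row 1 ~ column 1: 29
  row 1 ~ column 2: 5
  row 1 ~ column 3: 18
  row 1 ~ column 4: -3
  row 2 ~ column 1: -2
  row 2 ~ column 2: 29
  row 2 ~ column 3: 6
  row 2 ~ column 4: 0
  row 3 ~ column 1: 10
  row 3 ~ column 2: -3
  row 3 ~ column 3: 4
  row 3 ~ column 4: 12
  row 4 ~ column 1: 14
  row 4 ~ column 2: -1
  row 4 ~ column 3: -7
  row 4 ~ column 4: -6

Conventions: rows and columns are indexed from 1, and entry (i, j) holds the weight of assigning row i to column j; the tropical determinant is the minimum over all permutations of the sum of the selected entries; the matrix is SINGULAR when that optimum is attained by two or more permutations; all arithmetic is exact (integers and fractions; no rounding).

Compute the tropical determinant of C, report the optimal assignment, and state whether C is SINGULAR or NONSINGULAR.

σ = (1, 2, 3, 4): 29 + 29 + 4 + (-6) = 56
σ = (1, 2, 4, 3): 29 + 29 + 12 + (-7) = 63
σ = (1, 3, 2, 4): 29 + 6 + (-3) + (-6) = 26
σ = (1, 3, 4, 2): 29 + 6 + 12 + (-1) = 46
σ = (1, 4, 2, 3): 29 + 0 + (-3) + (-7) = 19
σ = (1, 4, 3, 2): 29 + 0 + 4 + (-1) = 32
σ = (2, 1, 3, 4): 5 + (-2) + 4 + (-6) = 1
σ = (2, 1, 4, 3): 5 + (-2) + 12 + (-7) = 8
σ = (2, 3, 1, 4): 5 + 6 + 10 + (-6) = 15
σ = (2, 3, 4, 1): 5 + 6 + 12 + 14 = 37
σ = (2, 4, 1, 3): 5 + 0 + 10 + (-7) = 8
σ = (2, 4, 3, 1): 5 + 0 + 4 + 14 = 23
σ = (3, 1, 2, 4): 18 + (-2) + (-3) + (-6) = 7
σ = (3, 1, 4, 2): 18 + (-2) + 12 + (-1) = 27
σ = (3, 2, 1, 4): 18 + 29 + 10 + (-6) = 51
σ = (3, 2, 4, 1): 18 + 29 + 12 + 14 = 73
σ = (3, 4, 1, 2): 18 + 0 + 10 + (-1) = 27
σ = (3, 4, 2, 1): 18 + 0 + (-3) + 14 = 29
σ = (4, 1, 2, 3): (-3) + (-2) + (-3) + (-7) = -15
σ = (4, 1, 3, 2): (-3) + (-2) + 4 + (-1) = -2
σ = (4, 2, 1, 3): (-3) + 29 + 10 + (-7) = 29
σ = (4, 2, 3, 1): (-3) + 29 + 4 + 14 = 44
σ = (4, 3, 1, 2): (-3) + 6 + 10 + (-1) = 12
σ = (4, 3, 2, 1): (-3) + 6 + (-3) + 14 = 14
Optimal value attained by: σ = (4, 1, 2, 3).
Answer: det⊕(C) = -15; verdict: NONSINGULAR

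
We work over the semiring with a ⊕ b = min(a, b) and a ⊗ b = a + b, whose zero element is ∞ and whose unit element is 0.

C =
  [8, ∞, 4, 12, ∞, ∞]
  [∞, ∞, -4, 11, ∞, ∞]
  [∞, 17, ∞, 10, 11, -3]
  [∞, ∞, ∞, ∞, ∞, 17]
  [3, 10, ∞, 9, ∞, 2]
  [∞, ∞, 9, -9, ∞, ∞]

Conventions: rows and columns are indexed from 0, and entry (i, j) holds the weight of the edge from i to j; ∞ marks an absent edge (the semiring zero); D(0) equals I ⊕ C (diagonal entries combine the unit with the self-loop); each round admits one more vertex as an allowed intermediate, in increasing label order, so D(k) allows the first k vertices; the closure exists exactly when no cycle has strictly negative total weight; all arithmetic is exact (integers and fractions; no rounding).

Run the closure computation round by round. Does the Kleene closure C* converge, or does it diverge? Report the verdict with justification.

D(0):
  [0, ∞, 4, 12, ∞, ∞]
  [∞, 0, -4, 11, ∞, ∞]
  [∞, 17, 0, 10, 11, -3]
  [∞, ∞, ∞, 0, ∞, 17]
  [3, 10, ∞, 9, 0, 2]
  [∞, ∞, 9, -9, ∞, 0]
D(1):
  [0, ∞, 4, 12, ∞, ∞]
  [∞, 0, -4, 11, ∞, ∞]
  [∞, 17, 0, 10, 11, -3]
  [∞, ∞, ∞, 0, ∞, 17]
  [3, 10, 7, 9, 0, 2]
  [∞, ∞, 9, -9, ∞, 0]
D(2):
  [0, ∞, 4, 12, ∞, ∞]
  [∞, 0, -4, 11, ∞, ∞]
  [∞, 17, 0, 10, 11, -3]
  [∞, ∞, ∞, 0, ∞, 17]
  [3, 10, 6, 9, 0, 2]
  [∞, ∞, 9, -9, ∞, 0]
D(3):
  [0, 21, 4, 12, 15, 1]
  [∞, 0, -4, 6, 7, -7]
  [∞, 17, 0, 10, 11, -3]
  [∞, ∞, ∞, 0, ∞, 17]
  [3, 10, 6, 9, 0, 2]
  [∞, 26, 9, -9, 20, 0]
D(4):
  [0, 21, 4, 12, 15, 1]
  [∞, 0, -4, 6, 7, -7]
  [∞, 17, 0, 10, 11, -3]
  [∞, ∞, ∞, 0, ∞, 17]
  [3, 10, 6, 9, 0, 2]
  [∞, 26, 9, -9, 20, 0]
D(5):
  [0, 21, 4, 12, 15, 1]
  [10, 0, -4, 6, 7, -7]
  [14, 17, 0, 10, 11, -3]
  [∞, ∞, ∞, 0, ∞, 17]
  [3, 10, 6, 9, 0, 2]
  [23, 26, 9, -9, 20, 0]
D(6):
  [0, 21, 4, -8, 15, 1]
  [10, 0, -4, -16, 7, -7]
  [14, 17, 0, -12, 11, -3]
  [40, 43, 26, 0, 37, 17]
  [3, 10, 6, -7, 0, 2]
  [23, 26, 9, -9, 20, 0]
Key observation: every diagonal entry stays at the unit through all rounds, so no improving cycle exists.
Answer: CONVERGES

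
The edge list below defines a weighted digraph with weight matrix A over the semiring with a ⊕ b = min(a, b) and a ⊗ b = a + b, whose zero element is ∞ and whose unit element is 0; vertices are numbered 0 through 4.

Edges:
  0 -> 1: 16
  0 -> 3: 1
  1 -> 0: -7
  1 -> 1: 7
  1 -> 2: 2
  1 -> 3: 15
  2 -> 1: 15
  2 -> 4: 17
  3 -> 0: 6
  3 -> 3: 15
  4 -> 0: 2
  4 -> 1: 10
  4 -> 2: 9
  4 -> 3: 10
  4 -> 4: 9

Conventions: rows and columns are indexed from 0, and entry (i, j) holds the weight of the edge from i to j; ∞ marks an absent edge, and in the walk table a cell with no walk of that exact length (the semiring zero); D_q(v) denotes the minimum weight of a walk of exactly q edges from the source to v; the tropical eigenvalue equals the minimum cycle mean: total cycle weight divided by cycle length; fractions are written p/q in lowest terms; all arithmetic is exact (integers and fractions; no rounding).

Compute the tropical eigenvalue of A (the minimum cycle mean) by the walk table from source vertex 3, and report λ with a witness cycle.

q=0: [∞, ∞, ∞, 0, ∞]
q=1: [6, ∞, ∞, 15, ∞]
q=2: [21, 22, ∞, 7, ∞]
q=3: [13, 29, 24, 22, ∞]
q=4: [22, 29, 31, 14, 41]
q=5: [20, 36, 31, 23, 48]
Optimal cycle mean attained by: cycle 0->3->0, total 1 + 6, length 2.
Answer: λ = 7/2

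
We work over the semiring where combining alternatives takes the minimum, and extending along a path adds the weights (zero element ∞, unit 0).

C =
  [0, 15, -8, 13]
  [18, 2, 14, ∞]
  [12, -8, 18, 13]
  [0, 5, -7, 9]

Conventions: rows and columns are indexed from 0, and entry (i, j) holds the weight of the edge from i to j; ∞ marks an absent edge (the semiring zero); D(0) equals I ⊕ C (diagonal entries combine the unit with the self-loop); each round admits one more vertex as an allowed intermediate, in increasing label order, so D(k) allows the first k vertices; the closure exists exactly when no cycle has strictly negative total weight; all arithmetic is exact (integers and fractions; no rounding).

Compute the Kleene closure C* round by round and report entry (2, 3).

D(0):
  [0, 15, -8, 13]
  [18, 0, 14, ∞]
  [12, -8, 0, 13]
  [0, 5, -7, 0]
D(1):
  [0, 15, -8, 13]
  [18, 0, 10, 31]
  [12, -8, 0, 13]
  [0, 5, -8, 0]
D(2):
  [0, 15, -8, 13]
  [18, 0, 10, 31]
  [10, -8, 0, 13]
  [0, 5, -8, 0]
D(3):
  [0, -16, -8, 5]
  [18, 0, 10, 23]
  [10, -8, 0, 13]
  [0, -16, -8, 0]
D(4):
  [0, -16, -8, 5]
  [18, 0, 10, 23]
  [10, -8, 0, 13]
  [0, -16, -8, 0]
Answer: C*[2][3] = 13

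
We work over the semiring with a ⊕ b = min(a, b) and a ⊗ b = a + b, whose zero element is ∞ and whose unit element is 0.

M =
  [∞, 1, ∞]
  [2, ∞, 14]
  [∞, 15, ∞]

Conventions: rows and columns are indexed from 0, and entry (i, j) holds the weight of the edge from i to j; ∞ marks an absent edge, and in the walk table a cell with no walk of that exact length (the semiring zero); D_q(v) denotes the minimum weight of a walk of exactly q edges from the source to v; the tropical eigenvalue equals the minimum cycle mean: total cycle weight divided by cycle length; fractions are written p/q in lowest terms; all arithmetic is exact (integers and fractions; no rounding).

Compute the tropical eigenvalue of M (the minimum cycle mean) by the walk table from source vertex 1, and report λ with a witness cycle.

q=0: [∞, 0, ∞]
q=1: [2, ∞, 14]
q=2: [∞, 3, ∞]
q=3: [5, ∞, 17]
Optimal cycle mean attained by: cycle 0->1->0, total 1 + 2, length 2.
Answer: λ = 3/2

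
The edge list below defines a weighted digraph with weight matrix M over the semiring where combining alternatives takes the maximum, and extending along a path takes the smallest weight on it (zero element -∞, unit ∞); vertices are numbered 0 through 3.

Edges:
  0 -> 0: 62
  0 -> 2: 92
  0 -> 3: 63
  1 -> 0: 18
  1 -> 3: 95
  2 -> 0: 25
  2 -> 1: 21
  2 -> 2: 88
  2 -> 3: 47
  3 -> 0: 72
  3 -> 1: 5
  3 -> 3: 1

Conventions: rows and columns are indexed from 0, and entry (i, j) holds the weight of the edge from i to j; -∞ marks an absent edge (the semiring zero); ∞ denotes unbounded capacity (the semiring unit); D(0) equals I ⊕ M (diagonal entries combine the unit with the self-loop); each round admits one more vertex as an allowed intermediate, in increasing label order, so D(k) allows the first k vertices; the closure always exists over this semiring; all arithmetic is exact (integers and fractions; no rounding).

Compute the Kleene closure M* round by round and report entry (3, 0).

D(0):
  [∞, -∞, 92, 63]
  [18, ∞, -∞, 95]
  [25, 21, ∞, 47]
  [72, 5, -∞, ∞]
D(1):
  [∞, -∞, 92, 63]
  [18, ∞, 18, 95]
  [25, 21, ∞, 47]
  [72, 5, 72, ∞]
D(2):
  [∞, -∞, 92, 63]
  [18, ∞, 18, 95]
  [25, 21, ∞, 47]
  [72, 5, 72, ∞]
D(3):
  [∞, 21, 92, 63]
  [18, ∞, 18, 95]
  [25, 21, ∞, 47]
  [72, 21, 72, ∞]
D(4):
  [∞, 21, 92, 63]
  [72, ∞, 72, 95]
  [47, 21, ∞, 47]
  [72, 21, 72, ∞]
Answer: M*[3][0] = 72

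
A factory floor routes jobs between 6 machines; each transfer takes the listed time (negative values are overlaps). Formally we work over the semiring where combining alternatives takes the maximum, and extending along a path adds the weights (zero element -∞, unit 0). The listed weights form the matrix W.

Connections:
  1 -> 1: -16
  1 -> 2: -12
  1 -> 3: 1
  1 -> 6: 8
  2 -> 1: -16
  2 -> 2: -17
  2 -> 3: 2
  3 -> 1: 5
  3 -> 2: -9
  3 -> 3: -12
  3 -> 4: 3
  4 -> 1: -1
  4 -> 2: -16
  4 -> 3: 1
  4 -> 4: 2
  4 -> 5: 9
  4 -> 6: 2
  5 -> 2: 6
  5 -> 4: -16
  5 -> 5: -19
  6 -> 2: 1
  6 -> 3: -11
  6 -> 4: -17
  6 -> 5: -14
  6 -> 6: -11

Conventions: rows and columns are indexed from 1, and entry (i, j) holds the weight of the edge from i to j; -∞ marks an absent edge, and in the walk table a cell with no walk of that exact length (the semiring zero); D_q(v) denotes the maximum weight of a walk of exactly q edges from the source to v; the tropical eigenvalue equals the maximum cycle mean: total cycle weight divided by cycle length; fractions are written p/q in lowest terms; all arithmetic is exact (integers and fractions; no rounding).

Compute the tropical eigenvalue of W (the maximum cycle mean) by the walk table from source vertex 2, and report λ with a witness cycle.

q=0: [-∞, 0, -∞, -∞, -∞, -∞]
q=1: [-16, -17, 2, -∞, -∞, -∞]
q=2: [7, -7, -10, 5, -∞, -8]
q=3: [4, -5, 8, 7, 14, 15]
q=4: [13, 20, 8, 11, 16, 12]
q=5: [13, 22, 22, 13, 20, 21]
q=6: [27, 26, 24, 25, 22, 21]
Optimal cycle mean attained by: cycle 2->3->4->5->2, total 2 + 3 + 9 + 6, length 4.
Answer: λ = 5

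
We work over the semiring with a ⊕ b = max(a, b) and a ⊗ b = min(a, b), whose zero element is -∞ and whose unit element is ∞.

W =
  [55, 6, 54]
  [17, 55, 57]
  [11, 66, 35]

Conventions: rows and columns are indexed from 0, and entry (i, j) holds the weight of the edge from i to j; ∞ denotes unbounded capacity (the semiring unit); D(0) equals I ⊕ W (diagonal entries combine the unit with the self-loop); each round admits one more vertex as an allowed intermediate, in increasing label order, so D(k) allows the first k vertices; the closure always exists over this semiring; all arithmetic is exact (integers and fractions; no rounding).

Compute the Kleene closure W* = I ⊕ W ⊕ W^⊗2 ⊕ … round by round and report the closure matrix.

D(0):
  [∞, 6, 54]
  [17, ∞, 57]
  [11, 66, ∞]
D(1):
  [∞, 6, 54]
  [17, ∞, 57]
  [11, 66, ∞]
D(2):
  [∞, 6, 54]
  [17, ∞, 57]
  [17, 66, ∞]
D(3):
  [∞, 54, 54]
  [17, ∞, 57]
  [17, 66, ∞]
Answer: W* = [[∞, 54, 54], [17, ∞, 57], [17, 66, ∞]]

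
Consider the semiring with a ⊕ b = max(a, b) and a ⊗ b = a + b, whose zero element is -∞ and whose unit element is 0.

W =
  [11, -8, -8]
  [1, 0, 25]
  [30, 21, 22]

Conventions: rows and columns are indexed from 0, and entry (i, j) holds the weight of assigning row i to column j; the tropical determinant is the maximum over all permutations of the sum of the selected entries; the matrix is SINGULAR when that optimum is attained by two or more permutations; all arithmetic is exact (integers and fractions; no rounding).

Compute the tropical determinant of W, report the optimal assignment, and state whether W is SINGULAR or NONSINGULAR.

σ = (0, 1, 2): 11 + 0 + 22 = 33
σ = (0, 2, 1): 11 + 25 + 21 = 57
σ = (1, 0, 2): (-8) + 1 + 22 = 15
σ = (1, 2, 0): (-8) + 25 + 30 = 47
σ = (2, 0, 1): (-8) + 1 + 21 = 14
σ = (2, 1, 0): (-8) + 0 + 30 = 22
Optimal value attained by: σ = (0, 2, 1).
Answer: det⊕(W) = 57; verdict: NONSINGULAR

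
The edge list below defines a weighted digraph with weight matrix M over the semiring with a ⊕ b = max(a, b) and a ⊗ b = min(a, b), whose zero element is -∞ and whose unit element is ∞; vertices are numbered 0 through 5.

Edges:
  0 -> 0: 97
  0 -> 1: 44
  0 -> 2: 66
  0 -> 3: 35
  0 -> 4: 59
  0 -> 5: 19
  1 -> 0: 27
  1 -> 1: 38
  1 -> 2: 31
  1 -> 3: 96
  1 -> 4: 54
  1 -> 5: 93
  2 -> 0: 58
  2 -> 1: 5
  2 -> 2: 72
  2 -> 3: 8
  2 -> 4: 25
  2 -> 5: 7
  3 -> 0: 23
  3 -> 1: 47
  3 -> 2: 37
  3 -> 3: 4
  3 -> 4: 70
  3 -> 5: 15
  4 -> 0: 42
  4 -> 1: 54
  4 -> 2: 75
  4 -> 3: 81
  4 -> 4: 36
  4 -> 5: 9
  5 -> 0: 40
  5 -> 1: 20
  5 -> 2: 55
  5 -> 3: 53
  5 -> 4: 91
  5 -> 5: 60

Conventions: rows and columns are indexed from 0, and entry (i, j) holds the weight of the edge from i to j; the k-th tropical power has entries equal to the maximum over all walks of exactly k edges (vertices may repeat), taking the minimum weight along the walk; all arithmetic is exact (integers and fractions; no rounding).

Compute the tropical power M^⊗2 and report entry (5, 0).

M^⊗2:
  [97, 54, 66, 59, 59, 44]
  [42, 54, 55, 54, 91, 60]
  [58, 44, 72, 35, 58, 19]
  [42, 54, 70, 70, 47, 47]
  [58, 47, 72, 54, 70, 54]
  [55, 54, 75, 81, 60, 60]
Key observation: the optimum is the walk 5->2->0, with weight 55 min 58 = 55.
Optimal value attained by: walk 5->2->0.
Answer: (M^⊗2)[5][0] = 55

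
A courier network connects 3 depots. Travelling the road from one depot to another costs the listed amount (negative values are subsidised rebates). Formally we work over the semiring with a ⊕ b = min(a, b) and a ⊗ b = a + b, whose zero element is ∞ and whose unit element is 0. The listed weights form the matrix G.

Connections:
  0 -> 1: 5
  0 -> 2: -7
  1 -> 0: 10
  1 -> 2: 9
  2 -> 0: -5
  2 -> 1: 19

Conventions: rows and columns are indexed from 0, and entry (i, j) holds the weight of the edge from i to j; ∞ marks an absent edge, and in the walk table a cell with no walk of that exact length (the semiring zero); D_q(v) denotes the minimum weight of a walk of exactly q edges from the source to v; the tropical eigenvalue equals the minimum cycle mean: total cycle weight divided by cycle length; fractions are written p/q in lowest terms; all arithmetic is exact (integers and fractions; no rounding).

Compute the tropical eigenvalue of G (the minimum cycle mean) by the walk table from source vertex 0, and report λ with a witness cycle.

q=0: [0, ∞, ∞]
q=1: [∞, 5, -7]
q=2: [-12, 12, 14]
q=3: [9, -7, -19]
Optimal cycle mean attained by: cycle 0->2->0, total (-7) + (-5), length 2.
Answer: λ = -6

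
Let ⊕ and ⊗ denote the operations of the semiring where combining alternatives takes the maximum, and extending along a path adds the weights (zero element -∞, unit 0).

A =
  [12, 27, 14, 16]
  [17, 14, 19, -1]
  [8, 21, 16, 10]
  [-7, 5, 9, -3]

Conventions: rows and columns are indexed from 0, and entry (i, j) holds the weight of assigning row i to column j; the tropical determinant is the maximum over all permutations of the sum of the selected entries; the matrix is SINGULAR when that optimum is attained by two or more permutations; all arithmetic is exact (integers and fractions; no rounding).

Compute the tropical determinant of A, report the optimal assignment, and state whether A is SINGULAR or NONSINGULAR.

σ = (0, 1, 2, 3): 12 + 14 + 16 + (-3) = 39
σ = (0, 1, 3, 2): 12 + 14 + 10 + 9 = 45
σ = (0, 2, 1, 3): 12 + 19 + 21 + (-3) = 49
σ = (0, 2, 3, 1): 12 + 19 + 10 + 5 = 46
σ = (0, 3, 1, 2): 12 + (-1) + 21 + 9 = 41
σ = (0, 3, 2, 1): 12 + (-1) + 16 + 5 = 32
σ = (1, 0, 2, 3): 27 + 17 + 16 + (-3) = 57
σ = (1, 0, 3, 2): 27 + 17 + 10 + 9 = 63
σ = (1, 2, 0, 3): 27 + 19 + 8 + (-3) = 51
σ = (1, 2, 3, 0): 27 + 19 + 10 + (-7) = 49
σ = (1, 3, 0, 2): 27 + (-1) + 8 + 9 = 43
σ = (1, 3, 2, 0): 27 + (-1) + 16 + (-7) = 35
σ = (2, 0, 1, 3): 14 + 17 + 21 + (-3) = 49
σ = (2, 0, 3, 1): 14 + 17 + 10 + 5 = 46
σ = (2, 1, 0, 3): 14 + 14 + 8 + (-3) = 33
σ = (2, 1, 3, 0): 14 + 14 + 10 + (-7) = 31
σ = (2, 3, 0, 1): 14 + (-1) + 8 + 5 = 26
σ = (2, 3, 1, 0): 14 + (-1) + 21 + (-7) = 27
σ = (3, 0, 1, 2): 16 + 17 + 21 + 9 = 63
σ = (3, 0, 2, 1): 16 + 17 + 16 + 5 = 54
σ = (3, 1, 0, 2): 16 + 14 + 8 + 9 = 47
σ = (3, 1, 2, 0): 16 + 14 + 16 + (-7) = 39
σ = (3, 2, 0, 1): 16 + 19 + 8 + 5 = 48
σ = (3, 2, 1, 0): 16 + 19 + 21 + (-7) = 49
Optimal value attained by: σ = (1, 0, 3, 2).
Answer: det⊕(A) = 63; verdict: SINGULAR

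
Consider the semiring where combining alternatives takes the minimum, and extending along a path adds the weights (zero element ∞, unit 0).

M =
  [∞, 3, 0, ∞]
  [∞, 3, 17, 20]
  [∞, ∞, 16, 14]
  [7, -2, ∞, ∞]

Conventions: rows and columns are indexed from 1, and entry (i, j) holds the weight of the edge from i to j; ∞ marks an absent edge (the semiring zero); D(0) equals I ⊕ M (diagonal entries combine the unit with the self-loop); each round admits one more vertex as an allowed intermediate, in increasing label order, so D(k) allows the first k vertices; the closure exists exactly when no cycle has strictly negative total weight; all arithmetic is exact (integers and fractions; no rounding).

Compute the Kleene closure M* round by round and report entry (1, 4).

D(0):
  [0, 3, 0, ∞]
  [∞, 0, 17, 20]
  [∞, ∞, 0, 14]
  [7, -2, ∞, 0]
D(1):
  [0, 3, 0, ∞]
  [∞, 0, 17, 20]
  [∞, ∞, 0, 14]
  [7, -2, 7, 0]
D(2):
  [0, 3, 0, 23]
  [∞, 0, 17, 20]
  [∞, ∞, 0, 14]
  [7, -2, 7, 0]
D(3):
  [0, 3, 0, 14]
  [∞, 0, 17, 20]
  [∞, ∞, 0, 14]
  [7, -2, 7, 0]
D(4):
  [0, 3, 0, 14]
  [27, 0, 17, 20]
  [21, 12, 0, 14]
  [7, -2, 7, 0]
Answer: M*[1][4] = 14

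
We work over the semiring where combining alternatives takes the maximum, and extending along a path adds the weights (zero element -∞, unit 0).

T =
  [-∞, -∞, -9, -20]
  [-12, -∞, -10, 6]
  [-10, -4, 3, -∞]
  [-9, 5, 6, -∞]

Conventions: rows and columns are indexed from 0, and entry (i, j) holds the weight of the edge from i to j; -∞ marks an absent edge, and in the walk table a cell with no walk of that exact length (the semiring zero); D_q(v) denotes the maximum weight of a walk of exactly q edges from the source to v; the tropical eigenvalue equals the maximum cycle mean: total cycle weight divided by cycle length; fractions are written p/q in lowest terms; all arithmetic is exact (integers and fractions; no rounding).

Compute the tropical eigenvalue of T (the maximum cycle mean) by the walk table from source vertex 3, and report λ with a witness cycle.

q=0: [-∞, -∞, -∞, 0]
q=1: [-9, 5, 6, -∞]
q=2: [-4, 2, 9, 11]
q=3: [2, 16, 17, 8]
q=4: [7, 13, 20, 22]
Optimal cycle mean attained by: cycle 1->3->1, total 6 + 5, length 2.
Answer: λ = 11/2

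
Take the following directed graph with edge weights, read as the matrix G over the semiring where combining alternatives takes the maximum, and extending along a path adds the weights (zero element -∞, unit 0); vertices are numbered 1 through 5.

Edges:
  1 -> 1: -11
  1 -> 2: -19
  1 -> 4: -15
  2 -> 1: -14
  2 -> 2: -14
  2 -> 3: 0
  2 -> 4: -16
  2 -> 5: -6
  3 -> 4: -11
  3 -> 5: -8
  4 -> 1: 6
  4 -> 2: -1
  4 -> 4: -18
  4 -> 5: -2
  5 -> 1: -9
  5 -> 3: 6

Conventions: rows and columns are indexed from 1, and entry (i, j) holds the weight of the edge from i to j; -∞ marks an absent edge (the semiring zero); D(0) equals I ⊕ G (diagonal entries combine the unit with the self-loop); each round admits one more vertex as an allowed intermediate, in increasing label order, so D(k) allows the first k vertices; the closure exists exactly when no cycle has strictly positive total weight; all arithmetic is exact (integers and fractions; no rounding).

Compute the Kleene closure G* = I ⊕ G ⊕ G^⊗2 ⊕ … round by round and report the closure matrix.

D(0):
  [0, -19, -∞, -15, -∞]
  [-14, 0, 0, -16, -6]
  [-∞, -∞, 0, -11, -8]
  [6, -1, -∞, 0, -2]
  [-9, -∞, 6, -∞, 0]
D(1):
  [0, -19, -∞, -15, -∞]
  [-14, 0, 0, -16, -6]
  [-∞, -∞, 0, -11, -8]
  [6, -1, -∞, 0, -2]
  [-9, -28, 6, -24, 0]
D(2):
  [0, -19, -19, -15, -25]
  [-14, 0, 0, -16, -6]
  [-∞, -∞, 0, -11, -8]
  [6, -1, -1, 0, -2]
  [-9, -28, 6, -24, 0]
D(3):
  [0, -19, -19, -15, -25]
  [-14, 0, 0, -11, -6]
  [-∞, -∞, 0, -11, -8]
  [6, -1, -1, 0, -2]
  [-9, -28, 6, -5, 0]
D(4):
  [0, -16, -16, -15, -17]
  [-5, 0, 0, -11, -6]
  [-5, -12, 0, -11, -8]
  [6, -1, -1, 0, -2]
  [1, -6, 6, -5, 0]
D(5):
  [0, -16, -11, -15, -17]
  [-5, 0, 0, -11, -6]
  [-5, -12, 0, -11, -8]
  [6, -1, 4, 0, -2]
  [1, -6, 6, -5, 0]
Answer: G* = [[0, -16, -11, -15, -17], [-5, 0, 0, -11, -6], [-5, -12, 0, -11, -8], [6, -1, 4, 0, -2], [1, -6, 6, -5, 0]]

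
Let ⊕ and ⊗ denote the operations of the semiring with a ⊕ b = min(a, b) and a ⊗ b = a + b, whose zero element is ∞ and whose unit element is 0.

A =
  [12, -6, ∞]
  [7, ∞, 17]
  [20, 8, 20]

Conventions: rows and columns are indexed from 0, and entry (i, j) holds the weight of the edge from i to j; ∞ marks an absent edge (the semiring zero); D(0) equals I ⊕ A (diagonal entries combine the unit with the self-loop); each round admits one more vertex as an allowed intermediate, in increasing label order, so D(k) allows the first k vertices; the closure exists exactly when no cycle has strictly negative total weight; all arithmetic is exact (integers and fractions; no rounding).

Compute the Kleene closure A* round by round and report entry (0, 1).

D(0):
  [0, -6, ∞]
  [7, 0, 17]
  [20, 8, 0]
D(1):
  [0, -6, ∞]
  [7, 0, 17]
  [20, 8, 0]
D(2):
  [0, -6, 11]
  [7, 0, 17]
  [15, 8, 0]
D(3):
  [0, -6, 11]
  [7, 0, 17]
  [15, 8, 0]
Answer: A*[0][1] = -6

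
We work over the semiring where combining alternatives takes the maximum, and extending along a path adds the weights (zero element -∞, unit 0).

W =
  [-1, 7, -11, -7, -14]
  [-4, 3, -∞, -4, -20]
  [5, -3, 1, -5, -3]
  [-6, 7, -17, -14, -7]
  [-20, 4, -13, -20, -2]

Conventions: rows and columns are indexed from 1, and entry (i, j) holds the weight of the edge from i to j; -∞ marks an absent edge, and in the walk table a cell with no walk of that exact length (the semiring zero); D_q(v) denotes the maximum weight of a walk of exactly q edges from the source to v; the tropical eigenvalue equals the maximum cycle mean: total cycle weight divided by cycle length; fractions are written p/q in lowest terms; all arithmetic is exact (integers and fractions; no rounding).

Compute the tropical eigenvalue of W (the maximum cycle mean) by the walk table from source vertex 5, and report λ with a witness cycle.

q=0: [-∞, -∞, -∞, -∞, 0]
q=1: [-20, 4, -13, -20, -2]
q=2: [0, 7, -12, 0, -4]
q=3: [3, 10, -11, 3, -6]
q=4: [6, 13, -8, 6, -4]
q=5: [9, 16, -5, 9, -1]
Optimal cycle mean attained by: cycle 2->2, total 3, length 1.
Answer: λ = 3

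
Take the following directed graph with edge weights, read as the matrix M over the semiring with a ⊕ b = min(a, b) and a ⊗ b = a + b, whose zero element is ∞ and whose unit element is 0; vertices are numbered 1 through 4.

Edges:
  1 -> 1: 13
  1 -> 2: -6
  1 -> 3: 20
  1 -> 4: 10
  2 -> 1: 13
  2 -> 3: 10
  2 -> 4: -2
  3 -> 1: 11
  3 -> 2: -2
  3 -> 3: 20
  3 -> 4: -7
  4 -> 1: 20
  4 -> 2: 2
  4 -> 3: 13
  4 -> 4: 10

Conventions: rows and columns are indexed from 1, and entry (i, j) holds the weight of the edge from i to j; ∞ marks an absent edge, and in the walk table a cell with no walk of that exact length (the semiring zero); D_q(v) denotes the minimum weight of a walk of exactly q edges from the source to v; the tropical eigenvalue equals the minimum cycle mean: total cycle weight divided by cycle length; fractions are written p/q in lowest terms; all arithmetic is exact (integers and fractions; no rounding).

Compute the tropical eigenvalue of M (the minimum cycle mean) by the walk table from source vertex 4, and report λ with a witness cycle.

q=0: [∞, ∞, ∞, 0]
q=1: [20, 2, 13, 10]
q=2: [15, 11, 12, 0]
q=3: [20, 2, 13, 5]
q=4: [15, 7, 12, 0]
Optimal cycle mean attained by: cycle 2->4->2, total (-2) + 2, length 2.
Answer: λ = 0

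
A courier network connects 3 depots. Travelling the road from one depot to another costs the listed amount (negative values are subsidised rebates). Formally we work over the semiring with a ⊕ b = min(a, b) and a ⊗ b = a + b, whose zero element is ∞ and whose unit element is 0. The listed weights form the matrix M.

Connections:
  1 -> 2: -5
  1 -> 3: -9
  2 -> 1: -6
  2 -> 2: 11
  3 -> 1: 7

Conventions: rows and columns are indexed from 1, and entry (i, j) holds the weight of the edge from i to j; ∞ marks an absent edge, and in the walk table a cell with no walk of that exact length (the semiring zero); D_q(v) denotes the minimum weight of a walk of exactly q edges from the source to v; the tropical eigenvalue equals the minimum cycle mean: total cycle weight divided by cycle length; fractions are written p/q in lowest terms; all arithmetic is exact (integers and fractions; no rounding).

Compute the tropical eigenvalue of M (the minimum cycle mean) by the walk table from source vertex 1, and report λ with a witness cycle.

q=0: [0, ∞, ∞]
q=1: [∞, -5, -9]
q=2: [-11, 6, ∞]
q=3: [0, -16, -20]
Optimal cycle mean attained by: cycle 1->2->1, total (-5) + (-6), length 2.
Answer: λ = -11/2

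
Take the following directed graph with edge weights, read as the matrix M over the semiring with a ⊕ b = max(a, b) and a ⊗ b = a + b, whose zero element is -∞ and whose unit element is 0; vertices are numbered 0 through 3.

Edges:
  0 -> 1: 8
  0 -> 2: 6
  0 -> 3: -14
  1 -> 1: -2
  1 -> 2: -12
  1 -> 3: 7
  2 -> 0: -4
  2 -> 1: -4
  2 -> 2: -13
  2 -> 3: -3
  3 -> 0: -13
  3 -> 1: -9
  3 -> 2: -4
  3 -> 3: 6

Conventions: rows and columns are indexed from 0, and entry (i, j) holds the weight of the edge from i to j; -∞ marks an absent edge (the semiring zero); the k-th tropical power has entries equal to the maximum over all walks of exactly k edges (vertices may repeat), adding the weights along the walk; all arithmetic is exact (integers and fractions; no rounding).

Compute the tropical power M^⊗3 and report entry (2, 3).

M^⊗2:
  [2, 6, -4, 15]
  [-6, -2, 3, 13]
  [-16, 4, 2, 3]
  [-7, -3, 2, 12]
M^⊗3:
  [2, 10, 11, 21]
  [0, 4, 9, 19]
  [-2, 2, -1, 11]
  [-1, 3, 8, 18]
Key observation: the optimum is the walk 2->0->1->3, with weight (-4) + 8 + 7 = 11.
Optimal value attained by: walk 2->0->1->3.
Answer: (M^⊗3)[2][3] = 11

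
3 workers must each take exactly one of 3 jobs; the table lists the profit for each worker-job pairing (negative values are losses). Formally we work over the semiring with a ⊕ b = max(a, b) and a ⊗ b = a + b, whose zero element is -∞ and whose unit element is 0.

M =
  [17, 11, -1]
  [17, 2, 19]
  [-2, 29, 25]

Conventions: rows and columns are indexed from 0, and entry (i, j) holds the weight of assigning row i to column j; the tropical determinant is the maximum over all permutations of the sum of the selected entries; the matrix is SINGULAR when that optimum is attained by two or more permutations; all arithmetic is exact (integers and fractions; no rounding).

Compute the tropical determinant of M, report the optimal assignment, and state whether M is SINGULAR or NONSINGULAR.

σ = (0, 1, 2): 17 + 2 + 25 = 44
σ = (0, 2, 1): 17 + 19 + 29 = 65
σ = (1, 0, 2): 11 + 17 + 25 = 53
σ = (1, 2, 0): 11 + 19 + (-2) = 28
σ = (2, 0, 1): (-1) + 17 + 29 = 45
σ = (2, 1, 0): (-1) + 2 + (-2) = -1
Optimal value attained by: σ = (0, 2, 1).
Answer: det⊕(M) = 65; verdict: NONSINGULAR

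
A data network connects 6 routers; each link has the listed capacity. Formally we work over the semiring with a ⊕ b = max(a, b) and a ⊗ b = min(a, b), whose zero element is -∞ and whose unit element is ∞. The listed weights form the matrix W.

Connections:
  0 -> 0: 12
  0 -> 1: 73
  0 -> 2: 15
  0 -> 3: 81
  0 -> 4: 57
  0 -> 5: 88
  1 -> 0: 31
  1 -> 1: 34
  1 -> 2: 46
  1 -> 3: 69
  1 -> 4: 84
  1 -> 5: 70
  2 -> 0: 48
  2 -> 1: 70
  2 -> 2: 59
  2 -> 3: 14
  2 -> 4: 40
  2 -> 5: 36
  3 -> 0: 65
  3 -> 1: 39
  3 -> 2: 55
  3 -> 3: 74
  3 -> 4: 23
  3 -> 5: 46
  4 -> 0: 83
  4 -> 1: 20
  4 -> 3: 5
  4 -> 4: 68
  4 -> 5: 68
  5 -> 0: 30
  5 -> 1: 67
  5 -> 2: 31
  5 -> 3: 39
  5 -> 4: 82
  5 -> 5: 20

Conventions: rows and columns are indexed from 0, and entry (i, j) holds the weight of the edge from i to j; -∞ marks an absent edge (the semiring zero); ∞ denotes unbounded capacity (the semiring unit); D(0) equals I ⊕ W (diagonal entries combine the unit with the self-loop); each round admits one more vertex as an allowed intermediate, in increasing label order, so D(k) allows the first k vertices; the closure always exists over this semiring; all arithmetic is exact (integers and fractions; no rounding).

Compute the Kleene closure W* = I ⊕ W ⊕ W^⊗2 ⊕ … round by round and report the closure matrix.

D(0):
  [∞, 73, 15, 81, 57, 88]
  [31, ∞, 46, 69, 84, 70]
  [48, 70, ∞, 14, 40, 36]
  [65, 39, 55, ∞, 23, 46]
  [83, 20, -∞, 5, ∞, 68]
  [30, 67, 31, 39, 82, ∞]
D(1):
  [∞, 73, 15, 81, 57, 88]
  [31, ∞, 46, 69, 84, 70]
  [48, 70, ∞, 48, 48, 48]
  [65, 65, 55, ∞, 57, 65]
  [83, 73, 15, 81, ∞, 83]
  [30, 67, 31, 39, 82, ∞]
D(2):
  [∞, 73, 46, 81, 73, 88]
  [31, ∞, 46, 69, 84, 70]
  [48, 70, ∞, 69, 70, 70]
  [65, 65, 55, ∞, 65, 65]
  [83, 73, 46, 81, ∞, 83]
  [31, 67, 46, 67, 82, ∞]
D(3):
  [∞, 73, 46, 81, 73, 88]
  [46, ∞, 46, 69, 84, 70]
  [48, 70, ∞, 69, 70, 70]
  [65, 65, 55, ∞, 65, 65]
  [83, 73, 46, 81, ∞, 83]
  [46, 67, 46, 67, 82, ∞]
D(4):
  [∞, 73, 55, 81, 73, 88]
  [65, ∞, 55, 69, 84, 70]
  [65, 70, ∞, 69, 70, 70]
  [65, 65, 55, ∞, 65, 65]
  [83, 73, 55, 81, ∞, 83]
  [65, 67, 55, 67, 82, ∞]
D(5):
  [∞, 73, 55, 81, 73, 88]
  [83, ∞, 55, 81, 84, 83]
  [70, 70, ∞, 70, 70, 70]
  [65, 65, 55, ∞, 65, 65]
  [83, 73, 55, 81, ∞, 83]
  [82, 73, 55, 81, 82, ∞]
D(6):
  [∞, 73, 55, 81, 82, 88]
  [83, ∞, 55, 81, 84, 83]
  [70, 70, ∞, 70, 70, 70]
  [65, 65, 55, ∞, 65, 65]
  [83, 73, 55, 81, ∞, 83]
  [82, 73, 55, 81, 82, ∞]
Answer: W* = [[∞, 73, 55, 81, 82, 88], [83, ∞, 55, 81, 84, 83], [70, 70, ∞, 70, 70, 70], [65, 65, 55, ∞, 65, 65], [83, 73, 55, 81, ∞, 83], [82, 73, 55, 81, 82, ∞]]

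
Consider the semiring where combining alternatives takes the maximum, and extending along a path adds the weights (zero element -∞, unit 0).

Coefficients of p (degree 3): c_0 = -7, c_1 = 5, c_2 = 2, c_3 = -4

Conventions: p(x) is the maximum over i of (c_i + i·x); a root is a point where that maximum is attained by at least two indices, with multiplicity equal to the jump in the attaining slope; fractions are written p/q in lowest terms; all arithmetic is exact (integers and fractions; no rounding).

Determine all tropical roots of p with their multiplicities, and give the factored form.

hull edge (i=0, c=-7) to (i=1, c=5): slope 12, span 1
hull edge (i=1, c=5) to (i=2, c=2): slope -3, span 1
hull edge (i=2, c=2) to (i=3, c=-4): slope -6, span 1
Factored form: p(x) = -4 ⊗ (x ⊕ (-12)) ⊗ (x ⊕ 3) ⊗ (x ⊕ 6)
Answer: roots = -12 (mult 1), 3 (mult 1), 6 (mult 1)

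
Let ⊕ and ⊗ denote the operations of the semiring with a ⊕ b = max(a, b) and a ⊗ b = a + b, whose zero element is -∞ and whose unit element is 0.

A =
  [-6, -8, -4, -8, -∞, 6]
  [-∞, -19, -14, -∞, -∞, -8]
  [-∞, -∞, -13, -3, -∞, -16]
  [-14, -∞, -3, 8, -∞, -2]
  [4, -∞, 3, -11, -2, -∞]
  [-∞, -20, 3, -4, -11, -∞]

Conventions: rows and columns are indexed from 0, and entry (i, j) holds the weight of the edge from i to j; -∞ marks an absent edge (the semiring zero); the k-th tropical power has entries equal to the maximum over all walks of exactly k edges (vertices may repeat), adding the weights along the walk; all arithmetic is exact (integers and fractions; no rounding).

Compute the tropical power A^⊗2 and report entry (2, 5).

A^⊗2:
  [-12, -14, 9, 2, -5, 0]
  [-∞, -28, -5, -12, -19, -27]
  [-17, -36, -6, 5, -27, -5]
  [-6, -22, 5, 16, -13, 6]
  [2, -4, 1, 0, -4, 10]
  [-7, -39, -7, 4, -13, -6]
Key observation: the optimum is the walk 2->3->5, with weight (-3) + (-2) = -5.
Optimal value attained by: walk 2->3->5.
Answer: (A^⊗2)[2][5] = -5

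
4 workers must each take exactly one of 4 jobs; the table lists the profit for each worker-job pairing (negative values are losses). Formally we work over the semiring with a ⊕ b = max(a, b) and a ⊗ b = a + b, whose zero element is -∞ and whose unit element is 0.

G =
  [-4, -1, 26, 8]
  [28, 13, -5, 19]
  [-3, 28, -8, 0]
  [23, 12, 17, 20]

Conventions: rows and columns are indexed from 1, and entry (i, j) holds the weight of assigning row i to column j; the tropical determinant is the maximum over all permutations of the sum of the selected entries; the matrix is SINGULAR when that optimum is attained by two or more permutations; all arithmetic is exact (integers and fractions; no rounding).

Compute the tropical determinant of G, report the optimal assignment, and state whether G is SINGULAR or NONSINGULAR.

σ = (1, 2, 3, 4): (-4) + 13 + (-8) + 20 = 21
σ = (1, 2, 4, 3): (-4) + 13 + 0 + 17 = 26
σ = (1, 3, 2, 4): (-4) + (-5) + 28 + 20 = 39
σ = (1, 3, 4, 2): (-4) + (-5) + 0 + 12 = 3
σ = (1, 4, 2, 3): (-4) + 19 + 28 + 17 = 60
σ = (1, 4, 3, 2): (-4) + 19 + (-8) + 12 = 19
σ = (2, 1, 3, 4): (-1) + 28 + (-8) + 20 = 39
σ = (2, 1, 4, 3): (-1) + 28 + 0 + 17 = 44
σ = (2, 3, 1, 4): (-1) + (-5) + (-3) + 20 = 11
σ = (2, 3, 4, 1): (-1) + (-5) + 0 + 23 = 17
σ = (2, 4, 1, 3): (-1) + 19 + (-3) + 17 = 32
σ = (2, 4, 3, 1): (-1) + 19 + (-8) + 23 = 33
σ = (3, 1, 2, 4): 26 + 28 + 28 + 20 = 102
σ = (3, 1, 4, 2): 26 + 28 + 0 + 12 = 66
σ = (3, 2, 1, 4): 26 + 13 + (-3) + 20 = 56
σ = (3, 2, 4, 1): 26 + 13 + 0 + 23 = 62
σ = (3, 4, 1, 2): 26 + 19 + (-3) + 12 = 54
σ = (3, 4, 2, 1): 26 + 19 + 28 + 23 = 96
σ = (4, 1, 2, 3): 8 + 28 + 28 + 17 = 81
σ = (4, 1, 3, 2): 8 + 28 + (-8) + 12 = 40
σ = (4, 2, 1, 3): 8 + 13 + (-3) + 17 = 35
σ = (4, 2, 3, 1): 8 + 13 + (-8) + 23 = 36
σ = (4, 3, 1, 2): 8 + (-5) + (-3) + 12 = 12
σ = (4, 3, 2, 1): 8 + (-5) + 28 + 23 = 54
Optimal value attained by: σ = (3, 1, 2, 4).
Answer: det⊕(G) = 102; verdict: NONSINGULAR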